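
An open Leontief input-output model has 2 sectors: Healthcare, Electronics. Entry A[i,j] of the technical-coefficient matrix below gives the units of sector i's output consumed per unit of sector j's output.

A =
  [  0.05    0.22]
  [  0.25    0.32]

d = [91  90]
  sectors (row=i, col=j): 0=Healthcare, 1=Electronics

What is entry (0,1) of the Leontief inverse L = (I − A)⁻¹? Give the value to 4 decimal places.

L[0,1] = 0.3723

Form M = I − A:
  [  0.95   -0.22]
  [ -0.25    0.68]
Leontief inverse L = M⁻¹:
  [  1.1506    0.3723]
  [  0.4230    1.6074]
Total output x = L · d:
  x_0 = 1.1506·91 + 0.3723·90 = 138.2064
  x_1 = 0.4230·91 + 1.6074·90 = 183.1641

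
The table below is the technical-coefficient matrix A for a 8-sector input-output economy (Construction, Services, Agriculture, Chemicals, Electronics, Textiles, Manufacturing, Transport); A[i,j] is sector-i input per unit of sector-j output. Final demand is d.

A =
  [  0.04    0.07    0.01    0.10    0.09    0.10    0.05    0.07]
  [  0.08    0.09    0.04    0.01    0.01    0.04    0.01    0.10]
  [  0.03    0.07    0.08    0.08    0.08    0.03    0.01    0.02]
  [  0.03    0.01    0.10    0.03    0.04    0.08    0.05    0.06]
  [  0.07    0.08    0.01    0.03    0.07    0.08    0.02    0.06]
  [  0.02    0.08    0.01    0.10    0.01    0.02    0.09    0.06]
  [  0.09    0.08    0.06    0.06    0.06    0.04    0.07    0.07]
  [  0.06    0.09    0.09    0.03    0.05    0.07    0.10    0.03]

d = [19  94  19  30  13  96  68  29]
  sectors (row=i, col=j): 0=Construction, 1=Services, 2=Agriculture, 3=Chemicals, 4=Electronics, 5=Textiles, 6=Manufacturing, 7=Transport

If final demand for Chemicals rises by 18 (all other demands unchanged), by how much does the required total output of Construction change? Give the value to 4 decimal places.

2.6752

Form M = I − A:
  [  0.96   -0.07   -0.01   -0.10   -0.09   -0.10   -0.05   -0.07]
  [ -0.08    0.91   -0.04   -0.01   -0.01   -0.04   -0.01   -0.10]
  [ -0.03   -0.07    0.92   -0.08   -0.08   -0.03   -0.01   -0.02]
  [ -0.03   -0.01   -0.10    0.97   -0.04   -0.08   -0.05   -0.06]
  [ -0.07   -0.08   -0.01   -0.03    0.93   -0.08   -0.02   -0.06]
  [ -0.02   -0.08   -0.01   -0.10   -0.01    0.98   -0.09   -0.06]
  [ -0.09   -0.08   -0.06   -0.06   -0.06   -0.04    0.93   -0.07]
  [ -0.06   -0.09   -0.09   -0.03   -0.05   -0.07   -0.10    0.97]
Leontief inverse L = M⁻¹:
  [  1.0898    0.1366    0.0561    0.1486    0.1332    0.1547    0.1003    0.1281]
  [  0.1170    1.1430    0.0742    0.0468    0.0435    0.0802    0.0458    0.1417]
  [  0.0656    0.1179    1.1159    0.1151    0.1151    0.0704    0.0389    0.0613]
  [  0.0654    0.0619    0.1374    1.0726    0.0771    0.1179    0.0870    0.0986]
  [  0.1103    0.1364    0.0425    0.0702    1.1050    0.1241    0.0590    0.1075]
  [  0.0601    0.1285    0.0512    0.1335    0.0426    1.0604    0.1271    0.1043]
  [  0.1420    0.1494    0.1078    0.1115    0.1094    0.0967    1.1172    0.1281]
  [  0.1110    0.1591    0.1351    0.0821    0.0966    0.1201    0.1441    1.0870]
Total output x = L · d:
  x_0 = 1.0898·19 + 0.1366·94 + 0.0561·19 + 0.1486·30 + 0.1332·13 + 0.1547·96 + 0.1003·68 + 0.1281·29 = 66.1905
  x_1 = 0.1170·19 + 1.1430·94 + 0.0742·19 + 0.0468·30 + 0.0435·13 + 0.0802·96 + 0.0458·68 + 0.1417·29 = 127.9756
  x_2 = 0.0656·19 + 0.1179·94 + 1.1159·19 + 0.1151·30 + 0.1151·13 + 0.0704·96 + 0.0389·68 + 0.0613·29 = 49.6681
  x_3 = 0.0654·19 + 0.0619·94 + 0.1374·19 + 1.0726·30 + 0.0771·13 + 0.1179·96 + 0.0870·68 + 0.0986·29 = 62.9456
  x_4 = 0.1103·19 + 0.1364·94 + 0.0425·19 + 0.0702·30 + 1.1050·13 + 0.1241·96 + 0.0590·68 + 0.1075·29 = 51.2429
  x_5 = 0.0601·19 + 0.1285·94 + 0.0512·19 + 0.1335·30 + 0.0426·13 + 1.0604·96 + 0.1271·68 + 0.1043·29 = 132.2092
  x_6 = 0.1420·19 + 0.1494·94 + 0.1078·19 + 0.1115·30 + 0.1094·13 + 0.0967·96 + 1.1172·68 + 0.1281·29 = 112.5260
  x_7 = 0.1110·19 + 0.1591·94 + 0.1351·19 + 0.0821·30 + 0.0966·13 + 0.1201·96 + 0.1441·68 + 1.0870·29 = 76.2032
Δx_0 = L[0,3] · Δd_3 = 0.1486 · 18 = 2.6752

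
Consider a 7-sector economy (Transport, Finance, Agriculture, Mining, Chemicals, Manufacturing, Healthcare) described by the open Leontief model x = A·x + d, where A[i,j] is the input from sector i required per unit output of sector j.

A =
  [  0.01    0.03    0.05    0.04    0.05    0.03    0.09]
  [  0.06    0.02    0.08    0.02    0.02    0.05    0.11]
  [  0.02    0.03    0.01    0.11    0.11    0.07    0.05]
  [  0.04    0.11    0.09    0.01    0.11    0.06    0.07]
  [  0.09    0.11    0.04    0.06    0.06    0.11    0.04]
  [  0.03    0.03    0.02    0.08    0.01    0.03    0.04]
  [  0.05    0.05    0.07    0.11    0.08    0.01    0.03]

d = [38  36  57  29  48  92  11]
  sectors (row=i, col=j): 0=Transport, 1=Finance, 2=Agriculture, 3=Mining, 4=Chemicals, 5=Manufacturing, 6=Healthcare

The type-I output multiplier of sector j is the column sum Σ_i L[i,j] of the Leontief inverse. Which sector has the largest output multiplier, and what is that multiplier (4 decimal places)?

Form M = I − A:
  [  0.99   -0.03   -0.05   -0.04   -0.05   -0.03   -0.09]
  [ -0.06    0.98   -0.08   -0.02   -0.02   -0.05   -0.11]
  [ -0.02   -0.03    0.99   -0.11   -0.11   -0.07   -0.05]
  [ -0.04   -0.11   -0.09    0.99   -0.11   -0.06   -0.07]
  [ -0.09   -0.11   -0.04   -0.06    0.94   -0.11   -0.04]
  [ -0.03   -0.03   -0.02   -0.08   -0.01    0.97   -0.04]
  [ -0.05   -0.05   -0.07   -0.11   -0.08   -0.01    0.97]
Leontief inverse L = M⁻¹:
  [  1.0336    0.0595    0.0766    0.0742    0.0845    0.0560    0.1177]
  [  0.0833    1.0496    0.1087    0.0623    0.0597    0.0766    0.1425]
  [  0.0534    0.0753    1.0470    0.1479    0.1530    0.1085    0.0889]
  [  0.0783    0.1526    0.1297    1.0620    0.1581    0.1045    0.1187]
  [  0.1249    0.1517    0.0825    0.1067    1.1053    0.1505    0.0925]
  [  0.0467    0.0538    0.0433    0.1021    0.0373    1.0495    0.0649]
  [  0.0811    0.0930    0.1071    0.1480    0.1279    0.0497    1.0725]
Total output x = L · d:
  x_0 = 1.0336·38 + 0.0595·36 + 0.0766·57 + 0.0742·29 + 0.0845·48 + 0.0560·92 + 0.1177·11 = 58.4377
  x_1 = 0.0833·38 + 1.0496·36 + 0.1087·57 + 0.0623·29 + 0.0597·48 + 0.0766·92 + 0.1425·11 = 60.4352
  x_2 = 0.0534·38 + 0.0753·36 + 1.0470·57 + 0.1479·29 + 0.1530·48 + 0.1085·92 + 0.0889·11 = 87.0133
  x_3 = 0.0783·38 + 0.1526·36 + 0.1297·57 + 1.0620·29 + 0.1581·48 + 0.1045·92 + 0.1187·11 = 65.1661
  x_4 = 0.1249·38 + 0.1517·36 + 0.0825·57 + 0.1067·29 + 1.1053·48 + 0.1505·92 + 0.0925·11 = 85.9289
  x_5 = 0.0467·38 + 0.0538·36 + 0.0433·57 + 0.1021·29 + 0.0373·48 + 1.0495·92 + 0.0649·11 = 108.1986
  x_6 = 0.0811·38 + 0.0930·36 + 0.1071·57 + 0.1480·29 + 0.1279·48 + 0.0497·92 + 1.0725·11 = 39.3393
Output multipliers (column sums of L):
  Transport: 1.5012
  Finance: 1.6355
  Agriculture: 1.5949
  Mining: 1.7032
  Chemicals: 1.7259
  Manufacturing: 1.5953
  Healthcare: 1.6978

Chemicals (1.7259)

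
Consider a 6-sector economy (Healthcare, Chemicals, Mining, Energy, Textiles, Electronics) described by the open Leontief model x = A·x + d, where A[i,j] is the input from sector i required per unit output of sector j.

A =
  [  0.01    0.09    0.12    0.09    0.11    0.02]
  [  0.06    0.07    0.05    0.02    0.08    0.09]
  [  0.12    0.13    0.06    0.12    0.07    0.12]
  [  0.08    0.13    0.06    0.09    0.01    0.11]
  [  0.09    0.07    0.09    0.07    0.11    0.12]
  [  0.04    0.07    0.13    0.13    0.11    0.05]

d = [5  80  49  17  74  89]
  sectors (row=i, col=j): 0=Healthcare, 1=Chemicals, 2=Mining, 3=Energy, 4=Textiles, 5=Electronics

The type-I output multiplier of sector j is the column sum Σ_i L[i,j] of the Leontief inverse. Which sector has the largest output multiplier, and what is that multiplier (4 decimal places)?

Chemicals (2.1149)

Form M = I − A:
  [  0.99   -0.09   -0.12   -0.09   -0.11   -0.02]
  [ -0.06    0.93   -0.05   -0.02   -0.08   -0.09]
  [ -0.12   -0.13    0.94   -0.12   -0.07   -0.12]
  [ -0.08   -0.13   -0.06    0.91   -0.01   -0.11]
  [ -0.09   -0.07   -0.09   -0.07    0.89   -0.12]
  [ -0.04   -0.07   -0.13   -0.13   -0.11    0.95]
Leontief inverse L = M⁻¹:
  [  1.0773    0.1749    0.1889    0.1640    0.1785    0.1046]
  [  0.1088    1.1358    0.1145    0.0837    0.1443    0.1523]
  [  0.1977    0.2420    1.1627    0.2226    0.1675    0.2209]
  [  0.1394    0.2165    0.1378    1.1687    0.0837    0.1867]
  [  0.1644    0.1719    0.1856    0.1677    1.2024    0.2145]
  [  0.1186    0.1737    0.2158    0.2229    0.1917    1.1489]
Total output x = L · d:
  x_0 = 1.0773·5 + 0.1749·80 + 0.1889·49 + 0.1640·17 + 0.1785·74 + 0.1046·89 = 53.9405
  x_1 = 0.1088·5 + 1.1358·80 + 0.1145·49 + 0.0837·17 + 0.1443·74 + 0.1523·89 = 122.6741
  x_2 = 0.1977·5 + 0.2420·80 + 1.1627·49 + 0.2226·17 + 0.1675·74 + 0.2209·89 = 113.1607
  x_3 = 0.1394·5 + 0.2165·80 + 0.1378·49 + 1.1687·17 + 0.0837·74 + 0.1867·89 = 67.4513
  x_4 = 0.1644·5 + 0.1719·80 + 0.1856·49 + 0.1677·17 + 1.2024·74 + 0.2145·89 = 134.5878
  x_5 = 0.1186·5 + 0.1737·80 + 0.2158·49 + 0.2229·17 + 0.1917·74 + 1.1489·89 = 145.2937
Output multipliers (column sums of L):
  Healthcare: 1.8062
  Chemicals: 2.1149
  Mining: 2.0053
  Energy: 2.0296
  Textiles: 1.9681
  Electronics: 2.0279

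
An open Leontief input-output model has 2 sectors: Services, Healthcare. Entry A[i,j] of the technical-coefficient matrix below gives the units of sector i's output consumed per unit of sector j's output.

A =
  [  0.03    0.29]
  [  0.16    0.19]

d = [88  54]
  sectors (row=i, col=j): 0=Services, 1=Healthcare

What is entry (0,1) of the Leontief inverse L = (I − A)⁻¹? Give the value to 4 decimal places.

Form M = I − A:
  [  0.97   -0.29]
  [ -0.16    0.81]
Leontief inverse L = M⁻¹:
  [  1.0956    0.3923]
  [  0.2164    1.3121]
Total output x = L · d:
  x_0 = 1.0956·88 + 0.3923·54 = 117.5977
  x_1 = 0.2164·88 + 1.3121·54 = 89.8958

L[0,1] = 0.3923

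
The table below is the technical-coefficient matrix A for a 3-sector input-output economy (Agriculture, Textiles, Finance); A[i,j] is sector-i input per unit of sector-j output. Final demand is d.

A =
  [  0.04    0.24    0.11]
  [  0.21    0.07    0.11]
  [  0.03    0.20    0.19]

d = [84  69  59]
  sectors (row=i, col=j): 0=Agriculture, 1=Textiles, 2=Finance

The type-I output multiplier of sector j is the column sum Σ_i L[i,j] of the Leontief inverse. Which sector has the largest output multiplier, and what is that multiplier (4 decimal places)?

Textiles (1.8229)

Form M = I − A:
  [  0.96   -0.24   -0.11]
  [ -0.21    0.93   -0.11]
  [ -0.03   -0.20    0.81]
Leontief inverse L = M⁻¹:
  [  1.1203    0.3315    0.1972]
  [  0.2656    1.1862    0.1972]
  [  0.1071    0.3052    1.2906]
Total output x = L · d:
  x_0 = 1.1203·84 + 0.3315·69 + 0.1972·59 = 128.6174
  x_1 = 0.2656·84 + 1.1862·69 + 0.1972·59 = 115.7969
  x_2 = 0.1071·84 + 0.3052·69 + 1.2906·59 = 106.1949
Output multipliers (column sums of L):
  Agriculture: 1.4931
  Textiles: 1.8229
  Finance: 1.6849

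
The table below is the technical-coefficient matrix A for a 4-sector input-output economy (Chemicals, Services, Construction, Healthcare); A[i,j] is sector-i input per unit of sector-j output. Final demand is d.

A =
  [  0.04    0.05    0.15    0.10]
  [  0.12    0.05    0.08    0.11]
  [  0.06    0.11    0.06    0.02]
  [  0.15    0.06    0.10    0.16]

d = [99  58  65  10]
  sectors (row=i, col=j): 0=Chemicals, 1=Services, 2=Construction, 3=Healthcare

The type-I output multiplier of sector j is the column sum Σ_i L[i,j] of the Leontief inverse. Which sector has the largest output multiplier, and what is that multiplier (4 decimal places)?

Construction (1.6059)

Form M = I − A:
  [  0.96   -0.05   -0.15   -0.10]
  [ -0.12    0.95   -0.08   -0.11]
  [ -0.06   -0.11    0.94   -0.02]
  [ -0.15   -0.06   -0.10    0.84]
Leontief inverse L = M⁻¹:
  [  1.0879    0.0893    0.1967    0.1459]
  [  0.1705    1.0880    0.1375    0.1661]
  [  0.0940    0.1354    1.0962    0.0550]
  [  0.2176    0.1098    0.1754    1.2349]
Total output x = L · d:
  x_0 = 1.0879·99 + 0.0893·58 + 0.1967·65 + 0.1459·10 = 127.1254
  x_1 = 0.1705·99 + 1.0880·58 + 0.1375·65 + 0.1661·10 = 90.5847
  x_2 = 0.0940·99 + 0.1354·58 + 1.0962·65 + 0.0550·10 = 88.9630
  x_3 = 0.2176·99 + 0.1098·58 + 0.1754·65 + 1.2349·10 = 51.6669
Output multipliers (column sums of L):
  Chemicals: 1.5701
  Services: 1.4224
  Construction: 1.6059
  Healthcare: 1.6019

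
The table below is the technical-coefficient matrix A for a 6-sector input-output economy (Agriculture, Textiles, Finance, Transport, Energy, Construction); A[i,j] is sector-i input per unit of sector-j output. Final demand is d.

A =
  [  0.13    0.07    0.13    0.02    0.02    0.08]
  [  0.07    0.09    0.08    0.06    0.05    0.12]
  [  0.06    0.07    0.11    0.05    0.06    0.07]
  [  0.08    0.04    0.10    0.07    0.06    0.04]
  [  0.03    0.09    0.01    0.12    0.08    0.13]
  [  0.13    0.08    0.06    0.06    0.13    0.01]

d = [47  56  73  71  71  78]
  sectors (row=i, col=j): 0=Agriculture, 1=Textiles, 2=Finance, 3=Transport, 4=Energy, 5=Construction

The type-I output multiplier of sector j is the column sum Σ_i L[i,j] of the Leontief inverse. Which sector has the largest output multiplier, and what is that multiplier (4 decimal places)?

Form M = I − A:
  [  0.87   -0.07   -0.13   -0.02   -0.02   -0.08]
  [ -0.07    0.91   -0.08   -0.06   -0.05   -0.12]
  [ -0.06   -0.07    0.89   -0.05   -0.06   -0.07]
  [ -0.08   -0.04   -0.10    0.93   -0.06   -0.04]
  [ -0.03   -0.09   -0.01   -0.12    0.92   -0.13]
  [ -0.13   -0.08   -0.06   -0.06   -0.13    0.99]
Leontief inverse L = M⁻¹:
  [  1.2031    0.1303    0.2047    0.0634    0.0704    0.1393]
  [  0.1441    1.1531    0.1506    0.1112    0.1084    0.1808]
  [  0.1226    0.1259    1.1734    0.0962    0.1102    0.1265]
  [  0.1379    0.0902    0.1606    1.1120    0.1039    0.0920]
  [  0.1007    0.1504    0.0734    0.1751    1.1401    0.1884]
  [  0.1986    0.1431    0.1295    0.1135    0.1807    1.0810]
Total output x = L · d:
  x_0 = 1.2031·47 + 0.1303·56 + 0.2047·73 + 0.0634·71 + 0.0704·71 + 0.1393·78 = 99.1501
  x_1 = 0.1441·47 + 1.1531·56 + 0.1506·73 + 0.1112·71 + 0.1084·71 + 0.1808·78 = 112.0408
  x_2 = 0.1226·47 + 0.1259·56 + 1.1734·73 + 0.0962·71 + 0.1102·71 + 0.1265·78 = 122.9959
  x_3 = 0.1379·47 + 0.0902·56 + 0.1606·73 + 1.1120·71 + 0.1039·71 + 0.0920·78 = 116.7625
  x_4 = 0.1007·47 + 0.1504·56 + 0.0734·73 + 0.1751·71 + 1.1401·71 + 0.1884·78 = 126.5887
  x_5 = 0.1986·47 + 0.1431·56 + 0.1295·73 + 0.1135·71 + 0.1807·71 + 1.0810·78 = 132.0150
Output multipliers (column sums of L):
  Agriculture: 1.9071
  Textiles: 1.7931
  Finance: 1.8923
  Transport: 1.6715
  Energy: 1.7138
  Construction: 1.8079

Agriculture (1.9071)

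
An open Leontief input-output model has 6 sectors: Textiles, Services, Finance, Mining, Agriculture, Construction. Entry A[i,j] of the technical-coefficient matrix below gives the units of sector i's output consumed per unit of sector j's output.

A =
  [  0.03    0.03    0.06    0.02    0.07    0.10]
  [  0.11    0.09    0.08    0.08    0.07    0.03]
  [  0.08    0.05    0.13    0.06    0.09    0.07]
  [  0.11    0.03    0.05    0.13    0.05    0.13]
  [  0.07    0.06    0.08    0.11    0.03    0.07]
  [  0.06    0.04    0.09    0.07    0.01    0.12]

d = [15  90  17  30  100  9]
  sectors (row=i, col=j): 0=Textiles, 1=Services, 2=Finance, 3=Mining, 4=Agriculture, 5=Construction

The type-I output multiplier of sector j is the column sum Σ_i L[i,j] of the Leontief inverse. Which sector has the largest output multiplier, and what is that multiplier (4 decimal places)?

Form M = I − A:
  [  0.97   -0.03   -0.06   -0.02   -0.07   -0.10]
  [ -0.11    0.91   -0.08   -0.08   -0.07   -0.03]
  [ -0.08   -0.05    0.87   -0.06   -0.09   -0.07]
  [ -0.11   -0.03   -0.05    0.87   -0.05   -0.13]
  [ -0.07   -0.06   -0.08   -0.11    0.97   -0.07]
  [ -0.06   -0.04   -0.09   -0.07   -0.01    0.88]
Leontief inverse L = M⁻¹:
  [  1.0691    0.0560    0.1066    0.0611    0.0958    0.1485]
  [  0.1703    1.1291    0.1445    0.1403    0.1154    0.0992]
  [  0.1420    0.0901    1.2020    0.1232    0.1361    0.1439]
  [  0.1730    0.0672    0.1176    1.1967    0.0922    0.2154]
  [  0.1270    0.0940    0.1398    0.1676    1.0699    0.1386]
  [  0.1104    0.0708    0.1477    0.1202    0.0452    1.1844]
Total output x = L · d:
  x_0 = 1.0691·15 + 0.0560·90 + 0.1066·17 + 0.0611·30 + 0.0958·100 + 0.1485·9 = 35.6303
  x_1 = 0.1703·15 + 1.1291·90 + 0.1445·17 + 0.1403·30 + 0.1154·100 + 0.0992·9 = 123.2717
  x_2 = 0.1420·15 + 0.0901·90 + 1.2020·17 + 0.1232·30 + 0.1361·100 + 0.1439·9 = 49.2748
  x_3 = 0.1730·15 + 0.0672·90 + 0.1176·17 + 1.1967·30 + 0.0922·100 + 0.2154·9 = 57.6936
  x_4 = 0.1270·15 + 0.0940·90 + 0.1398·17 + 0.1676·30 + 1.0699·100 + 0.1386·9 = 126.0115
  x_5 = 0.1104·15 + 0.0708·90 + 0.1477·17 + 0.1202·30 + 0.0452·100 + 1.1844·9 = 29.3206
Output multipliers (column sums of L):
  Textiles: 1.7918
  Services: 1.5070
  Finance: 1.8582
  Mining: 1.8092
  Agriculture: 1.5546
  Construction: 1.9301

Construction (1.9301)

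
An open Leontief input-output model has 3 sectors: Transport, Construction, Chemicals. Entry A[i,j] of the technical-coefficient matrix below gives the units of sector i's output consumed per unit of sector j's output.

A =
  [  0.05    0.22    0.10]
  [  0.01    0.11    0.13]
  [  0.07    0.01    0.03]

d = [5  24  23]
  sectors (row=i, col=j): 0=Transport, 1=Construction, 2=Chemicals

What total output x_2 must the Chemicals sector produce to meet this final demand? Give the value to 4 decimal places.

25.1143

Form M = I − A:
  [  0.95   -0.22   -0.10]
  [ -0.01    0.89   -0.13]
  [ -0.07   -0.01    0.97]
Leontief inverse L = M⁻¹:
  [  1.0661    0.2652    0.1455]
  [  0.0233    1.1311    0.1540]
  [  0.0772    0.0308    1.0430]
Total output x = L · d:
  x_0 = 1.0661·5 + 0.2652·24 + 0.1455·23 = 15.0402
  x_1 = 0.0233·5 + 1.1311·24 + 0.1540·23 = 30.8037
  x_2 = 0.0772·5 + 0.0308·24 + 1.0430·23 = 25.1143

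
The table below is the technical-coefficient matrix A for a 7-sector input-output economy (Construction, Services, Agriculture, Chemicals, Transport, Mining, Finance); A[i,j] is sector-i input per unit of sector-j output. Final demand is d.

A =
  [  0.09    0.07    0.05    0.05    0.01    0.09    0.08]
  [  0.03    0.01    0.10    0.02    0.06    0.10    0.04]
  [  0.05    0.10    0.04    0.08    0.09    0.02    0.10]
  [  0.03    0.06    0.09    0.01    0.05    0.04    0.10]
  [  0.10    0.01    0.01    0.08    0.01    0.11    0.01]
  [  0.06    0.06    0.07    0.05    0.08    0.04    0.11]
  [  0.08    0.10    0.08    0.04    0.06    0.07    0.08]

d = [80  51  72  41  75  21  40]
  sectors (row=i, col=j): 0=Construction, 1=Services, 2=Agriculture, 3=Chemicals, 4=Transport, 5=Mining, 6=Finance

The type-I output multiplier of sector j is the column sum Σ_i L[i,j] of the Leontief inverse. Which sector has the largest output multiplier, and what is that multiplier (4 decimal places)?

Finance (1.9158)

Form M = I − A:
  [  0.91   -0.07   -0.05   -0.05   -0.01   -0.09   -0.08]
  [ -0.03    0.99   -0.10   -0.02   -0.06   -0.10   -0.04]
  [ -0.05   -0.10    0.96   -0.08   -0.09   -0.02   -0.10]
  [ -0.03   -0.06   -0.09    0.99   -0.05   -0.04   -0.10]
  [ -0.10   -0.01   -0.01   -0.08    0.99   -0.11   -0.01]
  [ -0.06   -0.06   -0.07   -0.05   -0.08    0.96   -0.11]
  [ -0.08   -0.10   -0.08   -0.04   -0.06   -0.07    0.92]
Leontief inverse L = M⁻¹:
  [  1.1388    0.1195    0.1024    0.0853    0.0524    0.1413    0.1421]
  [  0.0716    1.0508    0.1370    0.0544    0.0963    0.1389    0.0904]
  [  0.1023    0.1469    1.0936    0.1175    0.1312    0.0791    0.1578]
  [  0.0735    0.1030    0.1320    1.0440    0.0876    0.0848    0.1498]
  [  0.1368    0.0463    0.0483    0.1055    1.0395    0.1465    0.0594]
  [  0.1140    0.1106    0.1213    0.0899    0.1223    1.0966    0.1701]
  [  0.1365    0.1533    0.1370    0.0827    0.1073    0.1309    1.1462]
Total output x = L · d:
  x_0 = 1.1388·80 + 0.1195·51 + 0.1024·72 + 0.0853·41 + 0.0524·75 + 0.1413·21 + 0.1421·40 = 120.6560
  x_1 = 0.0716·80 + 1.0508·51 + 0.1370·72 + 0.0544·41 + 0.0963·75 + 0.1389·21 + 0.0904·40 = 85.1680
  x_2 = 0.1023·80 + 0.1469·51 + 1.0936·72 + 0.1175·41 + 0.1312·75 + 0.0791·21 + 0.1578·40 = 117.0489
  x_3 = 0.0735·80 + 0.1030·51 + 0.1320·72 + 1.0440·41 + 0.0876·75 + 0.0848·21 + 0.1498·40 = 77.7798
  x_4 = 0.1368·80 + 0.0463·51 + 0.0483·72 + 0.1055·41 + 1.0395·75 + 0.1465·21 + 0.0594·40 = 104.5229
  x_5 = 0.1140·80 + 0.1106·51 + 0.1213·72 + 0.0899·41 + 0.1223·75 + 1.0966·21 + 0.1701·40 = 66.1918
  x_6 = 0.1365·80 + 0.1533·51 + 0.1370·72 + 0.0827·41 + 0.1073·75 + 0.1309·21 + 1.1462·40 = 88.6404
Output multipliers (column sums of L):
  Construction: 1.7735
  Services: 1.7304
  Agriculture: 1.7716
  Chemicals: 1.5793
  Transport: 1.6367
  Mining: 1.8181
  Finance: 1.9158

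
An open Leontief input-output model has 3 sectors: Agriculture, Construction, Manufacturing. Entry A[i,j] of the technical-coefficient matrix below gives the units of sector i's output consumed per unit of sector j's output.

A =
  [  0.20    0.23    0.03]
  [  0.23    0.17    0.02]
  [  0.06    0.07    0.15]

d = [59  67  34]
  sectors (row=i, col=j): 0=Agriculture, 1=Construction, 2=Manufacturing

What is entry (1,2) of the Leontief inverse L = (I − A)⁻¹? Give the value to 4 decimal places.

Form M = I − A:
  [  0.80   -0.23   -0.03]
  [ -0.23    0.83   -0.02]
  [ -0.06   -0.07    0.85]
Leontief inverse L = M⁻¹:
  [  1.3644    0.3829    0.0572]
  [  0.3812    1.3142    0.0444]
  [  0.1277    0.1353    1.1842]
Total output x = L · d:
  x_0 = 1.3644·59 + 0.3829·67 + 0.0572·34 = 108.0957
  x_1 = 0.3812·59 + 1.3142·67 + 0.0444·34 = 112.0472
  x_2 = 0.1277·59 + 0.1353·67 + 1.1842·34 = 56.8577

L[1,2] = 0.0444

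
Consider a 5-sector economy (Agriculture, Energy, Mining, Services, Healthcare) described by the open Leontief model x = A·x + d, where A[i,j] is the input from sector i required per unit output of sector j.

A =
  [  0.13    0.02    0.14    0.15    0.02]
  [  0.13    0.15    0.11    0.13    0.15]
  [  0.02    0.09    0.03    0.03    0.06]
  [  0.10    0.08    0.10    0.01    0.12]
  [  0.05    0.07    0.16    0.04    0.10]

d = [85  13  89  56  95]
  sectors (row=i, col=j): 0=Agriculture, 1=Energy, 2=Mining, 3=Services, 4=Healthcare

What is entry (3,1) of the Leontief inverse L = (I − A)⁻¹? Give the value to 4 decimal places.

Form M = I − A:
  [  0.87   -0.02   -0.14   -0.15   -0.02]
  [ -0.13    0.85   -0.11   -0.13   -0.15]
  [ -0.02   -0.09    0.97   -0.03   -0.06]
  [ -0.10   -0.08   -0.10    0.99   -0.12]
  [ -0.05   -0.07   -0.16   -0.04    0.90]
Leontief inverse L = M⁻¹:
  [  1.1934    0.0763    0.2148    0.2006    0.0803]
  [  0.2319    1.2490    0.2401    0.2169    0.2582]
  [  0.0573    0.1298    1.0774    0.0625    0.1031]
  [  0.1574    0.1376    0.1778    1.0647    0.1802]
  [  0.1015    0.1306    0.2300    0.0864    1.1620]
Total output x = L · d:
  x_0 = 1.1934·85 + 0.0763·13 + 0.2148·89 + 0.2006·56 + 0.0803·95 = 140.4179
  x_1 = 0.2319·85 + 1.2490·13 + 0.2401·89 + 0.2169·56 + 0.2582·95 = 93.9944
  x_2 = 0.0573·85 + 0.1298·13 + 1.0774·89 + 0.0625·56 + 0.1031·95 = 115.7338
  x_3 = 0.1574·85 + 0.1376·13 + 0.1778·89 + 1.0647·56 + 0.1802·95 = 107.7357
  x_4 = 0.1015·85 + 0.1306·13 + 0.2300·89 + 0.0864·56 + 1.1620·95 = 146.0304

L[3,1] = 0.1376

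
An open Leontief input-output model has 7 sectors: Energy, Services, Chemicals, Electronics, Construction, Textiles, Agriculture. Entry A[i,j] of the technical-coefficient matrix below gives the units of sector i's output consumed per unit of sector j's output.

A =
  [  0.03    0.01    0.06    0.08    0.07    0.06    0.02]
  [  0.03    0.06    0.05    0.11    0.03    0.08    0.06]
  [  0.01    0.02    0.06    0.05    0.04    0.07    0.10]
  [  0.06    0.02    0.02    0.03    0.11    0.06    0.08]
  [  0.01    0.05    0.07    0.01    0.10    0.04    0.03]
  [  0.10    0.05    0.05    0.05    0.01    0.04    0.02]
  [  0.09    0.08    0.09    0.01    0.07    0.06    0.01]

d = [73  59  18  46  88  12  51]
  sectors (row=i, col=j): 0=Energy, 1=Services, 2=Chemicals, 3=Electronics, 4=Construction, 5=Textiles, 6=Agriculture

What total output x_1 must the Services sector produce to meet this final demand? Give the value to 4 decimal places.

Form M = I − A:
  [  0.97   -0.01   -0.06   -0.08   -0.07   -0.06   -0.02]
  [ -0.03    0.94   -0.05   -0.11   -0.03   -0.08   -0.06]
  [ -0.01   -0.02    0.94   -0.05   -0.04   -0.07   -0.10]
  [ -0.06   -0.02   -0.02    0.97   -0.11   -0.06   -0.08]
  [ -0.01   -0.05   -0.07   -0.01    0.90   -0.04   -0.03]
  [ -0.10   -0.05   -0.05   -0.05   -0.01    0.96   -0.02]
  [ -0.09   -0.08   -0.09   -0.01   -0.07   -0.06    0.99]
Leontief inverse L = M⁻¹:
  [  1.0533    0.0292    0.0876    0.1008    0.1036    0.0881    0.0450]
  [  0.0647    1.0872    0.0853    0.1408    0.0707    0.1183    0.0917]
  [  0.0398    0.0450    1.0930    0.0720    0.0727    0.1012    0.1240]
  [  0.0876    0.0460    0.0561    1.0536    0.1485    0.0918    0.1017]
  [  0.0286    0.0712    0.0990    0.0312    1.1288    0.0672    0.0530]
  [  0.1224    0.0673    0.0771    0.0777    0.0400    1.0698    0.0434]
  [  0.1149    0.1042    0.1265    0.0446    0.1055    0.0973    1.0403]
Total output x = L · d:
  x_0 = 1.0533·73 + 0.0292·59 + 0.0876·18 + 0.1008·46 + 0.1036·88 + 0.0881·12 + 0.0450·51 = 97.2936
  x_1 = 0.0647·73 + 1.0872·59 + 0.0853·18 + 0.1408·46 + 0.0707·88 + 0.1183·12 + 0.0917·51 = 89.1965
  x_2 = 0.0398·73 + 0.0450·59 + 1.0930·18 + 0.0720·46 + 0.0727·88 + 0.1012·12 + 0.1240·51 = 42.4849
  x_3 = 0.0876·73 + 0.0460·59 + 0.0561·18 + 1.0536·46 + 0.1485·88 + 0.0918·12 + 0.1017·51 = 77.9440
  x_4 = 0.0286·73 + 0.0712·59 + 0.0990·18 + 0.0312·46 + 1.1288·88 + 0.0672·12 + 0.0530·51 = 112.3498
  x_5 = 0.1224·73 + 0.0673·59 + 0.0771·18 + 0.0777·46 + 0.0400·88 + 1.0698·12 + 0.0434·51 = 36.4391
  x_6 = 0.1149·73 + 0.1042·59 + 0.1265·18 + 0.0446·46 + 0.1055·88 + 0.0973·12 + 1.0403·51 = 82.3697

89.1965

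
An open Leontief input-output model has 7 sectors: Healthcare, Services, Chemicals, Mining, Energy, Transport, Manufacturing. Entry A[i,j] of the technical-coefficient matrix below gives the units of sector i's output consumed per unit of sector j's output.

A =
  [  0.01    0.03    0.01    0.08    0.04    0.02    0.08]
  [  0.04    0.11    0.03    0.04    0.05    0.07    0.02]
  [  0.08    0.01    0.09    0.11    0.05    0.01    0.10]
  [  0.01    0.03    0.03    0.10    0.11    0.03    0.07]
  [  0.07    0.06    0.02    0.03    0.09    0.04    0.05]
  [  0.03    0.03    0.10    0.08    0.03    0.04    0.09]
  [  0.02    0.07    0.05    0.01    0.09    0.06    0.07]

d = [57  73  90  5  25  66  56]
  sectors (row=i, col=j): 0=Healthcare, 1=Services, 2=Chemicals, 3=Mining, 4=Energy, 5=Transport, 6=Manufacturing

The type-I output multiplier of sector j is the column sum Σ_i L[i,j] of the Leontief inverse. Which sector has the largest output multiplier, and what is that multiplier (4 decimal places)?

Energy (1.7554)

Form M = I − A:
  [  0.99   -0.03   -0.01   -0.08   -0.04   -0.02   -0.08]
  [ -0.04    0.89   -0.03   -0.04   -0.05   -0.07   -0.02]
  [ -0.08   -0.01    0.91   -0.11   -0.05   -0.01   -0.10]
  [ -0.01   -0.03   -0.03    0.90   -0.11   -0.03   -0.07]
  [ -0.07   -0.06   -0.02   -0.03    0.91   -0.04   -0.05]
  [ -0.03   -0.03   -0.10   -0.08   -0.03    0.96   -0.09]
  [ -0.02   -0.07   -0.05   -0.01   -0.09   -0.06    0.93]
Leontief inverse L = M⁻¹:
  [  1.0242    0.0531    0.0282    0.1039    0.0740    0.0386    0.1078]
  [  0.0615    1.1422    0.0561    0.0750    0.0862    0.0945    0.0553]
  [  0.1053    0.0415    1.1211    0.1565    0.1036    0.0356    0.1513]
  [  0.0334    0.0611    0.0553    1.1349    0.1577    0.0546    0.1093]
  [  0.0911    0.0906    0.0425    0.0615    1.1282    0.0632    0.0858]
  [  0.0547    0.0592    0.1327    0.1224    0.0763    1.0640    0.1365]
  [  0.0450    0.1026    0.0784    0.0423    0.1294    0.0852    1.1082]
Total output x = L · d:
  x_0 = 1.0242·57 + 0.0531·73 + 0.0282·90 + 0.1039·5 + 0.0740·25 + 0.0386·66 + 0.1078·56 = 75.7461
  x_1 = 0.0615·57 + 1.1422·73 + 0.0561·90 + 0.0750·5 + 0.0862·25 + 0.0945·66 + 0.0553·56 = 103.8040
  x_2 = 0.1053·57 + 0.0415·73 + 1.1211·90 + 0.1565·5 + 0.1036·25 + 0.0356·66 + 0.1513·56 = 124.1203
  x_3 = 0.0334·57 + 0.0611·73 + 0.0553·90 + 1.1349·5 + 0.1577·25 + 0.0546·66 + 0.1093·56 = 30.6756
  x_4 = 0.0911·57 + 0.0906·73 + 0.0425·90 + 0.0615·5 + 1.1282·25 + 0.0632·66 + 0.0858·56 = 53.1167
  x_5 = 0.0547·57 + 0.0592·73 + 0.1327·90 + 0.1224·5 + 0.0763·25 + 1.0640·66 + 0.1365·56 = 99.7786
  x_6 = 0.0450·57 + 0.1026·73 + 0.0784·90 + 0.0423·5 + 0.1294·25 + 0.0852·66 + 1.1082·56 = 88.2378
Output multipliers (column sums of L):
  Healthcare: 1.4153
  Services: 1.5502
  Chemicals: 1.5142
  Mining: 1.6965
  Energy: 1.7554
  Transport: 1.4358
  Manufacturing: 1.7542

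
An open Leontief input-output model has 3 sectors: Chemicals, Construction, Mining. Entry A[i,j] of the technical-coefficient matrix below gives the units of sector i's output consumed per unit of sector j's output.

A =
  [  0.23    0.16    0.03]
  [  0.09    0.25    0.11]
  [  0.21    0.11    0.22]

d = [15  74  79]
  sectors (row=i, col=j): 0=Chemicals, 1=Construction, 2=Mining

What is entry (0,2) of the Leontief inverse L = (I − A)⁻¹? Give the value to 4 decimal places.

L[0,2] = 0.0952

Form M = I − A:
  [  0.77   -0.16   -0.03]
  [ -0.09    0.75   -0.11]
  [ -0.21   -0.11    0.78]
Leontief inverse L = M⁻¹:
  [  1.3602    0.3041    0.0952]
  [  0.2215    1.4110    0.2075]
  [  0.3975    0.2809    1.3369]
Total output x = L · d:
  x_0 = 1.3602·15 + 0.3041·74 + 0.0952·79 = 50.4313
  x_1 = 0.2215·15 + 1.4110·74 + 0.2075·79 = 124.1320
  x_2 = 0.3975·15 + 0.2809·74 + 1.3369·79 = 132.3655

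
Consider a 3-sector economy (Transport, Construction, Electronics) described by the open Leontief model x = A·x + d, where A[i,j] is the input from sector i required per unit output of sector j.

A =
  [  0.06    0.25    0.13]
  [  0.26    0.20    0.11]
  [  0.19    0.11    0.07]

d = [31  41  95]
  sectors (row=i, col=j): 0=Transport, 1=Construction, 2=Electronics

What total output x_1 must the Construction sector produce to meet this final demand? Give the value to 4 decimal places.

93.5272

Form M = I − A:
  [  0.94   -0.25   -0.13]
  [ -0.26    0.80   -0.11]
  [ -0.19   -0.11    0.93]
Leontief inverse L = M⁻¹:
  [  1.2222    0.4121    0.2196]
  [  0.4387    1.4186    0.2291]
  [  0.3016    0.2520    1.1472]
Total output x = L · d:
  x_0 = 1.2222·31 + 0.4121·41 + 0.2196·95 = 75.6475
  x_1 = 0.4387·31 + 1.4186·41 + 0.2291·95 = 93.5272
  x_2 = 0.3016·31 + 0.2520·41 + 1.1472·95 = 128.6678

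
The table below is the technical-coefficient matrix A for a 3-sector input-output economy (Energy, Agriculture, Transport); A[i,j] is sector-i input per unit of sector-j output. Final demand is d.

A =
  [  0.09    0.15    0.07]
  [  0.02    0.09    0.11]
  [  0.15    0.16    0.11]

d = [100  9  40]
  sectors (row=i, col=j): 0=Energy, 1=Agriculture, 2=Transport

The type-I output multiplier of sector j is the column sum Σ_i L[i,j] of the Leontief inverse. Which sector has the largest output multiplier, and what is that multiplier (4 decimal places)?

Form M = I − A:
  [  0.91   -0.15   -0.07]
  [ -0.02    0.91   -0.11]
  [ -0.15   -0.16    0.89]
Leontief inverse L = M⁻¹:
  [  1.1221    0.2049    0.1136]
  [  0.0486    1.1322    0.1438]
  [  0.1979    0.2381    1.1686]
Total output x = L · d:
  x_0 = 1.1221·100 + 0.2049·9 + 0.1136·40 = 118.6007
  x_1 = 0.0486·100 + 1.1322·9 + 0.1438·40 = 20.7977
  x_2 = 0.1979·100 + 0.2381·9 + 1.1686·40 = 68.6716
Output multipliers (column sums of L):
  Energy: 1.3686
  Agriculture: 1.5752
  Transport: 1.4259

Agriculture (1.5752)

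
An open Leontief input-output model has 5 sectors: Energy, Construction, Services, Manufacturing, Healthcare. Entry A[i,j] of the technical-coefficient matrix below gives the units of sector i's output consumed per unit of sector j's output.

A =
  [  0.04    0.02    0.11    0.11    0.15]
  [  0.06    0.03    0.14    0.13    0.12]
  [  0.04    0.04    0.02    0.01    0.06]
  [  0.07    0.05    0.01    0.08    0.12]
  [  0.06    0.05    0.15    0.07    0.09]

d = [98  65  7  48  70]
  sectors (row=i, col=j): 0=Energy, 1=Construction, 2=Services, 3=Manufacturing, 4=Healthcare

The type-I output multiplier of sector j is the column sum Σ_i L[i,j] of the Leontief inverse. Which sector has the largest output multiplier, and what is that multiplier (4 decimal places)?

Form M = I − A:
  [  0.96   -0.02   -0.11   -0.11   -0.15]
  [ -0.06    0.97   -0.14   -0.13   -0.12]
  [ -0.04   -0.04    0.98   -0.01   -0.06]
  [ -0.07   -0.05   -0.01    0.92   -0.12]
  [ -0.06   -0.05   -0.15   -0.07    0.91]
Leontief inverse L = M⁻¹:
  [  1.0760    0.0478    0.1620    0.1535    0.2146]
  [  0.0994    1.0601    0.1939    0.1784    0.1925]
  [  0.0547    0.0506    1.0477    0.0318    0.0890]
  [  0.1000    0.0716    0.0602    1.1232    0.1780]
  [  0.0931    0.0752    0.1987    0.1116    1.1520]
Total output x = L · d:
  x_0 = 1.0760·98 + 0.0478·65 + 0.1620·7 + 0.1535·48 + 0.2146·70 = 132.0832
  x_1 = 0.0994·98 + 1.0601·65 + 0.1939·7 + 0.1784·48 + 0.1925·70 = 102.0404
  x_2 = 0.0547·98 + 0.0506·65 + 1.0477·7 + 0.0318·48 + 0.0890·70 = 23.7363
  x_3 = 0.1000·98 + 0.0716·65 + 0.0602·7 + 1.1232·48 + 0.1780·70 = 81.2537
  x_4 = 0.0931·98 + 0.0752·65 + 0.1987·7 + 0.1116·48 + 1.1520·70 = 101.4013
Output multipliers (column sums of L):
  Energy: 1.4232
  Construction: 1.3054
  Services: 1.6624
  Manufacturing: 1.5986
  Healthcare: 1.8260

Healthcare (1.8260)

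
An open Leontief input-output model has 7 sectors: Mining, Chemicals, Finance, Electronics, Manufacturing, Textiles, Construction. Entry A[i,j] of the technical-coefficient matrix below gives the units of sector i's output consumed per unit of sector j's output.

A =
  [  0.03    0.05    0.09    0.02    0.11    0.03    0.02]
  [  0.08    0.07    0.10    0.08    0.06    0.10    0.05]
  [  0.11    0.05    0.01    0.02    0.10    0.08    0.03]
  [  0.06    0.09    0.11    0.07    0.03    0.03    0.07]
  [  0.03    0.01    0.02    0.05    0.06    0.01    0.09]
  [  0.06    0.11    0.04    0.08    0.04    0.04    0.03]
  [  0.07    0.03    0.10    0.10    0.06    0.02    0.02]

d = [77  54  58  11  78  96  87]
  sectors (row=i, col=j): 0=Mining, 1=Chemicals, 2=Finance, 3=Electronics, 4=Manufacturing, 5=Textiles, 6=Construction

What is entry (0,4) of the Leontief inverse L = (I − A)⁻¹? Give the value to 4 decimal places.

L[0,4] = 0.1496

Form M = I − A:
  [  0.97   -0.05   -0.09   -0.02   -0.11   -0.03   -0.02]
  [ -0.08    0.93   -0.10   -0.08   -0.06   -0.10   -0.05]
  [ -0.11   -0.05    0.99   -0.02   -0.10   -0.08   -0.03]
  [ -0.06   -0.09   -0.11    0.93   -0.03   -0.03   -0.07]
  [ -0.03   -0.01   -0.02   -0.05    0.94   -0.01   -0.09]
  [ -0.06   -0.11   -0.04   -0.08   -0.04    0.96   -0.03]
  [ -0.07   -0.03   -0.10   -0.10   -0.06   -0.02    0.98]
Leontief inverse L = M⁻¹:
  [  1.0657    0.0784    0.1206    0.0503    0.1496    0.0557    0.0485]
  [  0.1378    1.1249    0.1580    0.1315    0.1207    0.1419    0.0899]
  [  0.1451    0.0858    1.0515    0.0564    0.1444    0.1056    0.0601]
  [  0.1129    0.1351    0.1627    1.1144    0.0843    0.0690    0.1036]
  [  0.0564    0.0316    0.0511    0.0776    1.0885    0.0254    0.1106]
  [  0.1037    0.1521    0.0896    0.1209    0.0849    1.0742    0.0619]
  [  0.1122    0.0676    0.1423    0.1343    0.1061    0.0496    1.0514]
Total output x = L · d:
  x_0 = 1.0657·77 + 0.0784·54 + 0.1206·58 + 0.0503·11 + 0.1496·78 + 0.0557·96 + 0.0485·87 = 115.0728
  x_1 = 0.1378·77 + 1.1249·54 + 0.1580·58 + 0.1315·11 + 0.1207·78 + 0.1419·96 + 0.0899·87 = 112.8208
  x_2 = 0.1451·77 + 0.0858·54 + 1.0515·58 + 0.0564·11 + 0.1444·78 + 0.1056·96 + 0.0601·87 = 104.0446
  x_3 = 0.1129·77 + 0.1351·54 + 0.1627·58 + 1.1144·11 + 0.0843·78 + 0.0690·96 + 0.1036·87 = 59.8934
  x_4 = 0.0564·77 + 0.0316·54 + 0.0511·58 + 0.0776·11 + 1.0885·78 + 0.0254·96 + 0.1106·87 = 106.8322
  x_5 = 0.1037·77 + 0.1521·54 + 0.0896·58 + 0.1209·11 + 0.0849·78 + 1.0742·96 + 0.0619·87 = 137.8512
  x_6 = 0.1122·77 + 0.0676·54 + 0.1423·58 + 0.1343·11 + 0.1061·78 + 0.0496·96 + 1.0514·87 = 126.5311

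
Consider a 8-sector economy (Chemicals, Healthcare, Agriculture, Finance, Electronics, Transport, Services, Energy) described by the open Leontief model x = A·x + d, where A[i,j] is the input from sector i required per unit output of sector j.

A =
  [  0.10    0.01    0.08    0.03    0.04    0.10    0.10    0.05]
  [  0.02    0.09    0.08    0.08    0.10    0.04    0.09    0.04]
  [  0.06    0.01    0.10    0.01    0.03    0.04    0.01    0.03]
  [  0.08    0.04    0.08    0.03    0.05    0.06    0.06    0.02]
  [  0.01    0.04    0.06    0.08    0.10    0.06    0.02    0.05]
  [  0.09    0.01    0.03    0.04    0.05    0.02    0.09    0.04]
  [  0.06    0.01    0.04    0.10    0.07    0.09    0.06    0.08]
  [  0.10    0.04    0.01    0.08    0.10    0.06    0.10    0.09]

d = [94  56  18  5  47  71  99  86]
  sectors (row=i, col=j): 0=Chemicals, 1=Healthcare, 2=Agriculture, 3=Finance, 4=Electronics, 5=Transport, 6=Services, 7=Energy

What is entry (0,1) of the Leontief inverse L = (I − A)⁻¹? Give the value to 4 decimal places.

Form M = I − A:
  [  0.90   -0.01   -0.08   -0.03   -0.04   -0.10   -0.10   -0.05]
  [ -0.02    0.91   -0.08   -0.08   -0.10   -0.04   -0.09   -0.04]
  [ -0.06   -0.01    0.90   -0.01   -0.03   -0.04   -0.01   -0.03]
  [ -0.08   -0.04   -0.08    0.97   -0.05   -0.06   -0.06   -0.02]
  [ -0.01   -0.04   -0.06   -0.08    0.90   -0.06   -0.02   -0.05]
  [ -0.09   -0.01   -0.03   -0.04   -0.05    0.98   -0.09   -0.04]
  [ -0.06   -0.01   -0.04   -0.10   -0.07   -0.09    0.94   -0.08]
  [ -0.10   -0.04   -0.01   -0.08   -0.10   -0.06   -0.10    0.91]
Leontief inverse L = M⁻¹:
  [  1.1660    0.0298    0.1332    0.0789    0.0961    0.1571    0.1608    0.0978]
  [  0.0776    1.1212    0.1406    0.1366    0.1669    0.0970    0.1480    0.0876]
  [  0.0952    0.0211    1.1330    0.0327    0.0591    0.0694    0.0399    0.0540]
  [  0.1299    0.0589    0.1272    1.0692    0.0965    0.1055    0.1073    0.0568]
  [  0.0559    0.0632    0.1052    0.1208    1.1509    0.1015    0.0641    0.0853]
  [  0.1375    0.0265    0.0703    0.0791    0.0941    1.0661    0.1352    0.0767]
  [  0.1252    0.0342    0.0923    0.1505    0.1302    0.1459    1.1212    0.1269]
  [  0.1730    0.0704    0.0708    0.1441    0.1740    0.1290    0.1732    1.1475]
Total output x = L · d:
  x_0 = 1.1660·94 + 0.0298·56 + 0.1332·18 + 0.0789·5 + 0.0961·47 + 0.1571·71 + 0.1608·99 + 0.0978·86 = 154.0734
  x_1 = 0.0776·94 + 1.1212·56 + 0.1406·18 + 0.1366·5 + 0.1669·47 + 0.0970·71 + 0.1480·99 + 0.0876·86 = 110.2062
  x_2 = 0.0952·94 + 0.0211·56 + 1.1330·18 + 0.0327·5 + 0.0591·47 + 0.0694·71 + 0.0399·99 + 0.0540·86 = 46.9932
  x_3 = 0.1299·94 + 0.0589·56 + 0.1272·18 + 1.0692·5 + 0.0965·47 + 0.1055·71 + 0.1073·99 + 0.0568·86 = 50.6739
  x_4 = 0.0559·94 + 0.0632·56 + 0.1052·18 + 0.1208·5 + 1.1509·47 + 0.1015·71 + 0.0641·99 + 0.0853·86 = 86.2781
  x_5 = 0.1375·94 + 0.0265·56 + 0.0703·18 + 0.0791·5 + 0.0941·47 + 1.0661·71 + 0.1352·99 + 0.0767·86 = 116.1611
  x_6 = 0.1252·94 + 0.0342·56 + 0.0923·18 + 0.1505·5 + 0.1302·47 + 0.1459·71 + 1.1212·99 + 0.1269·86 = 154.4862
  x_7 = 0.1730·94 + 0.0704·56 + 0.0708·18 + 0.1441·5 + 0.1740·47 + 0.1290·71 + 0.1732·99 + 1.1475·86 = 155.3687

L[0,1] = 0.0298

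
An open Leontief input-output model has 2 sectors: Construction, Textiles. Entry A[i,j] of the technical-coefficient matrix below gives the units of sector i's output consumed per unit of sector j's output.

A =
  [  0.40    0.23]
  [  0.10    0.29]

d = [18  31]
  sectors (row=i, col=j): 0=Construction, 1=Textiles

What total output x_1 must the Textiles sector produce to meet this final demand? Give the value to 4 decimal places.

Form M = I − A:
  [  0.60   -0.23]
  [ -0.10    0.71]
Leontief inverse L = M⁻¹:
  [  1.7618    0.5707]
  [  0.2481    1.4888]
Total output x = L · d:
  x_0 = 1.7618·18 + 0.5707·31 = 49.4045
  x_1 = 0.2481·18 + 1.4888·31 = 50.6203

50.6203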